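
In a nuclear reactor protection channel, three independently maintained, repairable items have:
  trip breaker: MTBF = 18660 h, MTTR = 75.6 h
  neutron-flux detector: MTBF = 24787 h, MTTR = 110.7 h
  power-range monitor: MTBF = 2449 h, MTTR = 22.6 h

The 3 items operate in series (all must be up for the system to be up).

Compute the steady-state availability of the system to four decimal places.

A(trip breaker) = MTBF/(MTBF+MTTR) = 18660/(18660+75.6) = 0.995965
A(neutron-flux detector) = MTBF/(MTBF+MTTR) = 24787/(24787+110.7) = 0.995554
A(power-range monitor) = MTBF/(MTBF+MTTR) = 2449/(2449+22.6) = 0.990856
Series availability: 0.995965 × 0.995554 × 0.990856 = 0.9825

0.9825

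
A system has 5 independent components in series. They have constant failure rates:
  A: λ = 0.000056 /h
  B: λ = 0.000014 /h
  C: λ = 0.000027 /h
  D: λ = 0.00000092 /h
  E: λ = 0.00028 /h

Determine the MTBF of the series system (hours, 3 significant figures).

2650

Series of exponential components: λ_sys = Σ λ_i
λ_sys = 0.000056 + 0.000014 + 0.000027 + 0.00000092 + 0.00028 = 3.7792e-04 /h
MTBF = 1 / λ_sys = 2650 h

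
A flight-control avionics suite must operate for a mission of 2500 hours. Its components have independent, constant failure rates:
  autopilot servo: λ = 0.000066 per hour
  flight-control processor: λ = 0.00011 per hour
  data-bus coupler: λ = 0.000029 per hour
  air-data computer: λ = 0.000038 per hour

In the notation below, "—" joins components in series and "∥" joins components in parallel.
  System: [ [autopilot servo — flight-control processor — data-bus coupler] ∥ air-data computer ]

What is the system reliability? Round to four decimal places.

R(autopilot servo) = exp(−0.000066 × 2500) = 0.847894
R(flight-control processor) = exp(−0.00011 × 2500) = 0.759572
R(data-bus coupler) = exp(−0.000029 × 2500) = 0.930066
R(air-data computer) = exp(−0.000038 × 2500) = 0.909373
Series (autopilot servo, flight-control processor, and data-bus coupler): 0.847894 × 0.759572 × 0.930066 = 0.598996
Parallel ([0.598996] and air-data computer): 1 − (1 − 0.598996)(1 − 0.909373) = 0.9637

0.9637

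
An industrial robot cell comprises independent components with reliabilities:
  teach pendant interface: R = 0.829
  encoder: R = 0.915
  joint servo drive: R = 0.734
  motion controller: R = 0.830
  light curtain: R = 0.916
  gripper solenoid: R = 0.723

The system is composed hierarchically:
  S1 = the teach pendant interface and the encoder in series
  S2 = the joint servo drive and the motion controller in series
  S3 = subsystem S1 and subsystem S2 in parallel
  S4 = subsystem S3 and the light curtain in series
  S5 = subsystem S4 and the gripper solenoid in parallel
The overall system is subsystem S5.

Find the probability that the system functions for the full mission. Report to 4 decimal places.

Series (teach pendant interface and encoder): 0.829000 × 0.915000 = 0.758535
Series (joint servo drive and motion controller): 0.734000 × 0.830000 = 0.609220
Parallel ([0.758535] and [0.609220]): 1 − (1 − 0.758535)(1 − 0.609220) = 0.905640
Series ([0.905640] and light curtain): 0.905640 × 0.916000 = 0.829566
Parallel ([0.829566] and gripper solenoid): 1 − (1 − 0.829566)(1 − 0.723000) = 0.9528

0.9528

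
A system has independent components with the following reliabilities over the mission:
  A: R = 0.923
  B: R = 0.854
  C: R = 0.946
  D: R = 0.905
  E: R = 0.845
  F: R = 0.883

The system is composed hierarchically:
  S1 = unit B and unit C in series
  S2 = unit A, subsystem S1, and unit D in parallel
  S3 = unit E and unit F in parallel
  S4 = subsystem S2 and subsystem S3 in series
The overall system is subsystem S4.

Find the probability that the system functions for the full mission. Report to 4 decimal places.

0.9805

Series (B and C): 0.854000 × 0.946000 = 0.807884
Parallel (A, [0.807884], and D): 1 − (1 − 0.923000)(1 − 0.807884)(1 − 0.905000) = 0.998595
Parallel (E and F): 1 − (1 − 0.845000)(1 − 0.883000) = 0.981865
Series ([0.998595] and [0.981865]): 0.998595 × 0.981865 = 0.9805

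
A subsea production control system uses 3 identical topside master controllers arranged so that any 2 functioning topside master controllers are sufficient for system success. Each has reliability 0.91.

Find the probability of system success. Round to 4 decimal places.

0.9772

R = Σ_{i=2}^{3} C(3,i) p^i (1−p)^{3−i} with p = 0.91
C(3,2)·0.91^2·0.09^1 = 0.223587
C(3,3)·0.91^3·0.09^0 = 0.753571
Sum = 0.9772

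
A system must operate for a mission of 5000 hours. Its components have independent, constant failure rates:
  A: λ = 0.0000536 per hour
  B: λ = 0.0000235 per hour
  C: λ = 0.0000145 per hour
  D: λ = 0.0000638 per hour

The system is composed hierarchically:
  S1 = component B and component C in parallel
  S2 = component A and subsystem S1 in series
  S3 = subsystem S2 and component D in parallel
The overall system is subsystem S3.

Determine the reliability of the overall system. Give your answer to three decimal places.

0.934

R(A) = exp(−0.0000536 × 5000) = 0.76491
R(B) = exp(−0.0000235 × 5000) = 0.88914
R(C) = exp(−0.0000145 × 5000) = 0.93007
R(D) = exp(−0.0000638 × 5000) = 0.72688
Parallel (B and C): 1 − (1 − 0.88914)(1 − 0.93007) = 0.99225
Series (A and [0.99225]): 0.76491 × 0.99225 = 0.75898
Parallel ([0.75898] and D): 1 − (1 − 0.75898)(1 − 0.72688) = 0.934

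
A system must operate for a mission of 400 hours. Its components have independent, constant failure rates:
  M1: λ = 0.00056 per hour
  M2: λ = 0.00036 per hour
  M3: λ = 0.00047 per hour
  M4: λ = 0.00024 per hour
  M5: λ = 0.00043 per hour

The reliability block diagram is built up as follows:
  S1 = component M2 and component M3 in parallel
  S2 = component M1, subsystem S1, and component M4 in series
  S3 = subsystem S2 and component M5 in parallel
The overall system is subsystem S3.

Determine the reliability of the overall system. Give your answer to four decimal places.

0.9541

R(M1) = exp(−0.00056 × 400) = 0.799315
R(M2) = exp(−0.00036 × 400) = 0.865888
R(M3) = exp(−0.00047 × 400) = 0.828615
R(M4) = exp(−0.00024 × 400) = 0.908464
R(M5) = exp(−0.00043 × 400) = 0.841979
Parallel (M2 and M3): 1 − (1 − 0.865888)(1 − 0.828615) = 0.977015
Series (M1, [0.977015], and M4): 0.799315 × 0.977015 × 0.908464 = 0.709458
Parallel ([0.709458] and M5): 1 − (1 − 0.709458)(1 − 0.841979) = 0.9541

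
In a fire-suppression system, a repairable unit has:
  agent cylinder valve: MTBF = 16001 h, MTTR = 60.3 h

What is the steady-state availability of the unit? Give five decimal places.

0.99625

A(agent cylinder valve) = MTBF/(MTBF+MTTR) = 16001/(16001+60.3) = 0.99625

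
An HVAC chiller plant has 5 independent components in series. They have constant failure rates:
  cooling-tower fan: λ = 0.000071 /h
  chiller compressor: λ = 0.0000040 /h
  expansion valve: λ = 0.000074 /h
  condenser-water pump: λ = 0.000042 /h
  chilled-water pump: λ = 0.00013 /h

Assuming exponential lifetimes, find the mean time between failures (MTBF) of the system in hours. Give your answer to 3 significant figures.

3120

Series of exponential components: λ_sys = Σ λ_i
λ_sys = 0.000071 + 0.0000040 + 0.000074 + 0.000042 + 0.00013 = 3.2100e-04 /h
MTBF = 1 / λ_sys = 3120 h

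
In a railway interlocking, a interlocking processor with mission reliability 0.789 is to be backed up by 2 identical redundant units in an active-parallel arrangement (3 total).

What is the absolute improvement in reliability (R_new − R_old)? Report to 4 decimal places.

R_before = 0.789
R_after = 1 − (1 − 0.789)^3 = 0.9906
ΔR = 0.9906 − 0.789 = 0.2016

0.2016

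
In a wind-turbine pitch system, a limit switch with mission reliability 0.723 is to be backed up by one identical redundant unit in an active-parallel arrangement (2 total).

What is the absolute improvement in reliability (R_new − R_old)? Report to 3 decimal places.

R_before = 0.723
R_after = 1 − (1 − 0.723)^2 = 0.923
ΔR = 0.923 − 0.723 = 0.200

0.200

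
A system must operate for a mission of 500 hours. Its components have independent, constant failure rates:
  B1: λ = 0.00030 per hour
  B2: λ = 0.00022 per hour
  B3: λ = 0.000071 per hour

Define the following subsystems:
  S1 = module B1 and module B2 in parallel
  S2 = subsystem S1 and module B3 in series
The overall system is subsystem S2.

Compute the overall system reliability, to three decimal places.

R(B1) = exp(−0.00030 × 500) = 0.86071
R(B2) = exp(−0.00022 × 500) = 0.89583
R(B3) = exp(−0.000071 × 500) = 0.96512
Parallel (B1 and B2): 1 − (1 − 0.86071)(1 − 0.89583) = 0.98549
Series ([0.98549] and B3): 0.98549 × 0.96512 = 0.951

0.951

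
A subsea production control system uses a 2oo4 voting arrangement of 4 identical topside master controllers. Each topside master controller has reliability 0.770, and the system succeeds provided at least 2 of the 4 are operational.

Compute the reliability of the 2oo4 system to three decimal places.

0.960

R = Σ_{i=2}^{4} C(4,i) p^i (1−p)^{4−i} with p = 0.770
C(4,2)·0.770^2·0.230^2 = 0.18819
C(4,3)·0.770^3·0.230^1 = 0.42001
C(4,4)·0.770^4·0.230^0 = 0.35153
Sum = 0.960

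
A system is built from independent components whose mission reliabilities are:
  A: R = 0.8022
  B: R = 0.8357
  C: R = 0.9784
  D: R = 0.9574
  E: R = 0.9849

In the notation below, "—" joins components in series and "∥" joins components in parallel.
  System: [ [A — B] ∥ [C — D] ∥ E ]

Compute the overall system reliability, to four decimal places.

0.9997

Series (A and B): 0.802200 × 0.835700 = 0.670399
Series (C and D): 0.978400 × 0.957400 = 0.936720
Parallel ([0.670399], [0.936720], and E): 1 − (1 − 0.670399)(1 − 0.936720)(1 − 0.984900) = 0.9997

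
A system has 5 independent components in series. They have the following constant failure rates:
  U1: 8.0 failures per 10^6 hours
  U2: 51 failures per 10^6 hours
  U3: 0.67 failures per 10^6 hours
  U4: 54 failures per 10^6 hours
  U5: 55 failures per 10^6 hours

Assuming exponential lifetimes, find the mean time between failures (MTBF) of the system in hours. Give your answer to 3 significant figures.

Series of exponential components: λ_sys = Σ λ_i
λ_sys = 0.0000080 + 0.000051 + 0.00000067 + 0.000054 + 0.000055 = 1.6867e-04 /h
MTBF = 1 / λ_sys = 5930 h

5930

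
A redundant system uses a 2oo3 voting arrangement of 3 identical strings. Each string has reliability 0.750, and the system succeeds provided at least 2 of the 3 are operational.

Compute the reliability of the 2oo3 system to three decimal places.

R = Σ_{i=2}^{3} C(3,i) p^i (1−p)^{3−i} with p = 0.750
C(3,2)·0.750^2·0.250^1 = 0.42188
C(3,3)·0.750^3·0.250^0 = 0.42188
Sum = 0.844

0.844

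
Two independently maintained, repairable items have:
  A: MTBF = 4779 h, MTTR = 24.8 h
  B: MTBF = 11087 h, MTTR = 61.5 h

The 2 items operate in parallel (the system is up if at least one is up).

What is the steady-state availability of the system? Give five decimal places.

A(A) = MTBF/(MTBF+MTTR) = 4779/(4779+24.8) = 0.994837
A(B) = MTBF/(MTBF+MTTR) = 11087/(11087+61.5) = 0.994484
Parallel availability: 1 − (1 − 0.994837)(1 − 0.994484) = 0.99997

0.99997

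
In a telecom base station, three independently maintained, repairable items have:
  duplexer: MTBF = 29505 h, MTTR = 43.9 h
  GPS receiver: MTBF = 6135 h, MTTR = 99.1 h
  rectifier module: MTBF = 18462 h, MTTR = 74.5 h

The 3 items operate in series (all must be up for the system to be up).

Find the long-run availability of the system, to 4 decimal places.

0.9787

A(duplexer) = MTBF/(MTBF+MTTR) = 29505/(29505+43.9) = 0.998514
A(GPS receiver) = MTBF/(MTBF+MTTR) = 6135/(6135+99.1) = 0.984104
A(rectifier module) = MTBF/(MTBF+MTTR) = 18462/(18462+74.5) = 0.995981
Series availability: 0.998514 × 0.984104 × 0.995981 = 0.9787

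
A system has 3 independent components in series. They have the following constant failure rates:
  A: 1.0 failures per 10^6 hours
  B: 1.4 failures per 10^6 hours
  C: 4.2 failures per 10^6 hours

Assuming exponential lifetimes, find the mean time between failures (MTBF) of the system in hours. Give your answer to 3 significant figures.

Series of exponential components: λ_sys = Σ λ_i
λ_sys = 0.0000010 + 0.0000014 + 0.0000042 = 6.6000e-06 /h
MTBF = 1 / λ_sys = 152000 h

152000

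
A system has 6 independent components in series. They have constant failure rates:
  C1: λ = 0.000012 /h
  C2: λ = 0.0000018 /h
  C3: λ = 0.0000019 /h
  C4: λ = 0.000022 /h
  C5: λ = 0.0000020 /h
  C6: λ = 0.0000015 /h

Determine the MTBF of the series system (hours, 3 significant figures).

24300

Series of exponential components: λ_sys = Σ λ_i
λ_sys = 0.000012 + 0.0000018 + 0.0000019 + 0.000022 + 0.0000020 + 0.0000015 = 4.1200e-05 /h
MTBF = 1 / λ_sys = 24300 h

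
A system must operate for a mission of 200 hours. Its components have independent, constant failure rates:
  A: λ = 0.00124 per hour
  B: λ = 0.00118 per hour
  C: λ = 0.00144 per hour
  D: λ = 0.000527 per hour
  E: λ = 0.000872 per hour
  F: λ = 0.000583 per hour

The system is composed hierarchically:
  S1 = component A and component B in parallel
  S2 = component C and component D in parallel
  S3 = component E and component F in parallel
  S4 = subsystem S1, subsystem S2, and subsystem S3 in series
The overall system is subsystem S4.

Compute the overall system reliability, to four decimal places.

0.9136

R(A) = exp(−0.00124 × 200) = 0.780360
R(B) = exp(−0.00118 × 200) = 0.789781
R(C) = exp(−0.00144 × 200) = 0.749762
R(D) = exp(−0.000527 × 200) = 0.899964
R(E) = exp(−0.000872 × 200) = 0.839961
R(F) = exp(−0.000583 × 200) = 0.889941
Parallel (A and B): 1 − (1 − 0.780360)(1 − 0.789781) = 0.953827
Parallel (C and D): 1 − (1 − 0.749762)(1 − 0.899964) = 0.974967
Parallel (E and F): 1 − (1 − 0.839961)(1 − 0.889941) = 0.982386
Series ([0.953827], [0.974967], and [0.982386]): 0.953827 × 0.974967 × 0.982386 = 0.9136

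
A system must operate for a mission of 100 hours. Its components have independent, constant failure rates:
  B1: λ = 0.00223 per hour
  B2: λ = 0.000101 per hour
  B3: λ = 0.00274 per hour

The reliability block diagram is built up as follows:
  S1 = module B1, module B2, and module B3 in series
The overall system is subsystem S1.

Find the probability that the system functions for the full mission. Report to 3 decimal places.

0.602

R(B1) = exp(−0.00223 × 100) = 0.80011
R(B2) = exp(−0.000101 × 100) = 0.98995
R(B3) = exp(−0.00274 × 100) = 0.76033
Series (B1, B2, and B3): 0.80011 × 0.98995 × 0.76033 = 0.602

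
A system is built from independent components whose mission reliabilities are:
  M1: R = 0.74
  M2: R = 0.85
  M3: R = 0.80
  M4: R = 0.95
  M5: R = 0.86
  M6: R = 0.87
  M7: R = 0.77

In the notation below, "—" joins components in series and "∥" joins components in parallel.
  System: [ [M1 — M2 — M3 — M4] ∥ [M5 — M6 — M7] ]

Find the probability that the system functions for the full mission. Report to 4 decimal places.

Series (M1, M2, M3, and M4): 0.740000 × 0.850000 × 0.800000 × 0.950000 = 0.478040
Series (M5, M6, and M7): 0.860000 × 0.870000 × 0.770000 = 0.576114
Parallel ([0.478040] and [0.576114]): 1 − (1 − 0.478040)(1 − 0.576114) = 0.7787

0.7787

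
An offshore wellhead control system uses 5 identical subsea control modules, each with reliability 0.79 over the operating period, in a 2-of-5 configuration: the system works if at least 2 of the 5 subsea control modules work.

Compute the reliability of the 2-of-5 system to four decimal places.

0.9919

R = Σ_{i=2}^{5} C(5,i) p^i (1−p)^{5−i} with p = 0.79
C(5,2)·0.79^2·0.21^3 = 0.057798
C(5,3)·0.79^3·0.21^2 = 0.217430
C(5,4)·0.79^4·0.21^1 = 0.408976
C(5,5)·0.79^5·0.21^0 = 0.307706
Sum = 0.9919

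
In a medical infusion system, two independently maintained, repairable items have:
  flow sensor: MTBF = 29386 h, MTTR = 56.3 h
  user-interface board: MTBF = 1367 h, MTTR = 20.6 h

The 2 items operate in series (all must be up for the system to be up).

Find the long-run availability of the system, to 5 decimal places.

A(flow sensor) = MTBF/(MTBF+MTTR) = 29386/(29386+56.3) = 0.998088
A(user-interface board) = MTBF/(MTBF+MTTR) = 1367/(1367+20.6) = 0.985154
Series availability: 0.998088 × 0.985154 = 0.98327

0.98327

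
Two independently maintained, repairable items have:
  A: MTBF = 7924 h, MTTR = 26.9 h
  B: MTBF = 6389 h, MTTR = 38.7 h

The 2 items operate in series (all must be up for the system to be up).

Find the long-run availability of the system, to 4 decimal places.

0.9906

A(A) = MTBF/(MTBF+MTTR) = 7924/(7924+26.9) = 0.996617
A(B) = MTBF/(MTBF+MTTR) = 6389/(6389+38.7) = 0.993979
Series availability: 0.996617 × 0.993979 = 0.9906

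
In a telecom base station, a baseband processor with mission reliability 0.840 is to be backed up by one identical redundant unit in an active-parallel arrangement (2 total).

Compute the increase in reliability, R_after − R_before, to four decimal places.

R_before = 0.840
R_after = 1 − (1 − 0.840)^2 = 0.9744
ΔR = 0.9744 − 0.840 = 0.1344

0.1344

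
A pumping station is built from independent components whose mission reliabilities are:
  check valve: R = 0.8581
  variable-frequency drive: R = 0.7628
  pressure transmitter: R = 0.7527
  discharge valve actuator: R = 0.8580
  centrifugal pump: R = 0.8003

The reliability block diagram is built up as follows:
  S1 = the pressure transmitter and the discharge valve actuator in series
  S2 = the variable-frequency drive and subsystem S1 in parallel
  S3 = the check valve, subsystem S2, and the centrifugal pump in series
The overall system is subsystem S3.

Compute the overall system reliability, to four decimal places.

Series (pressure transmitter and discharge valve actuator): 0.752700 × 0.858000 = 0.645817
Parallel (variable-frequency drive and [0.645817]): 1 − (1 − 0.762800)(1 − 0.645817) = 0.915988
Series (check valve, [0.915988], and centrifugal pump): 0.858100 × 0.915988 × 0.800300 = 0.6290

0.6290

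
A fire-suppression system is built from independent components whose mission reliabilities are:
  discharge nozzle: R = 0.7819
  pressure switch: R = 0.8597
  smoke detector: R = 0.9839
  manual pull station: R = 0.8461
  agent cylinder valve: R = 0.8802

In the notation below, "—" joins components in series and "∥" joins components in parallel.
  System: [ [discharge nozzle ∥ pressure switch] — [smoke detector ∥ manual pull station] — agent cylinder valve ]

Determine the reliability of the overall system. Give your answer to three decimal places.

0.851

Parallel (discharge nozzle and pressure switch): 1 − (1 − 0.78190)(1 − 0.85970) = 0.96940
Parallel (smoke detector and manual pull station): 1 − (1 − 0.98390)(1 − 0.84610) = 0.99752
Series ([0.96940], [0.99752], and agent cylinder valve): 0.96940 × 0.99752 × 0.88020 = 0.851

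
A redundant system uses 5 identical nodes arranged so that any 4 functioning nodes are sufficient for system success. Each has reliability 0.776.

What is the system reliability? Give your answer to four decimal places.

R = Σ_{i=4}^{5} C(5,i) p^i (1−p)^{5−i} with p = 0.776
C(5,4)·0.776^4·0.224^1 = 0.406130
C(5,5)·0.776^5·0.224^0 = 0.281390
Sum = 0.6875

0.6875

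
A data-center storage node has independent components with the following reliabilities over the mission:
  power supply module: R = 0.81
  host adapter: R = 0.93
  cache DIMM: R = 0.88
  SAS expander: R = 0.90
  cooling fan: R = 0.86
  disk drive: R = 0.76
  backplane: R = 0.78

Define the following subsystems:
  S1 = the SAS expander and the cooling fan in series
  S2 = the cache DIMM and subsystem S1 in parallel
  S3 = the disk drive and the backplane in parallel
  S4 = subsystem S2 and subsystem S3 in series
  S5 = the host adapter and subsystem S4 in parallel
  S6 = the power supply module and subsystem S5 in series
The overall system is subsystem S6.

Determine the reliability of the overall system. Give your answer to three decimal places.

Series (SAS expander and cooling fan): 0.90000 × 0.86000 = 0.77400
Parallel (cache DIMM and [0.77400]): 1 − (1 − 0.88000)(1 − 0.77400) = 0.97288
Parallel (disk drive and backplane): 1 − (1 − 0.76000)(1 − 0.78000) = 0.94720
Series ([0.97288] and [0.94720]): 0.97288 × 0.94720 = 0.92151
Parallel (host adapter and [0.92151]): 1 − (1 − 0.93000)(1 − 0.92151) = 0.99451
Series (power supply module and [0.99451]): 0.81000 × 0.99451 = 0.806

0.806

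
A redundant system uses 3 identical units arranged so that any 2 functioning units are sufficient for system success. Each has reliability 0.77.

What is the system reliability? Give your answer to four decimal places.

R = Σ_{i=2}^{3} C(3,i) p^i (1−p)^{3−i} with p = 0.77
C(3,2)·0.77^2·0.23^1 = 0.409101
C(3,3)·0.77^3·0.23^0 = 0.456533
Sum = 0.8656

0.8656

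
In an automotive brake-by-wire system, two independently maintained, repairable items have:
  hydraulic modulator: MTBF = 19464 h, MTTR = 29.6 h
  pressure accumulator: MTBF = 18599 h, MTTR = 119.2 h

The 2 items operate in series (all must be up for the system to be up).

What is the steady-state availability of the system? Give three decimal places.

A(hydraulic modulator) = MTBF/(MTBF+MTTR) = 19464/(19464+29.6) = 0.998482
A(pressure accumulator) = MTBF/(MTBF+MTTR) = 18599/(18599+119.2) = 0.993632
Series availability: 0.998482 × 0.993632 = 0.992

0.992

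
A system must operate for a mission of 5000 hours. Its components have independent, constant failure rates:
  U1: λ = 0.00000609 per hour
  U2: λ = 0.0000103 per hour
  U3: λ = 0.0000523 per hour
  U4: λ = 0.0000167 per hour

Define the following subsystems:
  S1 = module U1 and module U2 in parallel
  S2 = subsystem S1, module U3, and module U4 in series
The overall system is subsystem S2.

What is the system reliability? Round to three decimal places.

R(U1) = exp(−0.00000609 × 5000) = 0.97001
R(U2) = exp(−0.0000103 × 5000) = 0.94980
R(U3) = exp(−0.0000523 × 5000) = 0.76990
R(U4) = exp(−0.0000167 × 5000) = 0.91989
Parallel (U1 and U2): 1 − (1 − 0.97001)(1 − 0.94980) = 0.99849
Series ([0.99849], U3, and U4): 0.99849 × 0.76990 × 0.91989 = 0.707

0.707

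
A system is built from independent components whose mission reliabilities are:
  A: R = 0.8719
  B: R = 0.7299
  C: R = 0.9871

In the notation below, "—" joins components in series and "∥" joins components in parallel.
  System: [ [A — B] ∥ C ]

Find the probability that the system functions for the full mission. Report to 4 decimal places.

0.9953

Series (A and B): 0.871900 × 0.729900 = 0.636400
Parallel ([0.636400] and C): 1 − (1 − 0.636400)(1 − 0.987100) = 0.9953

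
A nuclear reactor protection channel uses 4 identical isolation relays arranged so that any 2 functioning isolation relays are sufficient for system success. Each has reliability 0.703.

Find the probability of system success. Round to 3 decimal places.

0.919

R = Σ_{i=2}^{4} C(4,i) p^i (1−p)^{4−i} with p = 0.703
C(4,2)·0.703^2·0.297^2 = 0.26156
C(4,3)·0.703^3·0.297^1 = 0.41275
C(4,4)·0.703^4·0.297^0 = 0.24424
Sum = 0.919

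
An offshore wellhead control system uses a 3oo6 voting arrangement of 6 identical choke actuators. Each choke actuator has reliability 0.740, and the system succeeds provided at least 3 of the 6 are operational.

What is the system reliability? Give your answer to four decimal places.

0.9569

R = Σ_{i=3}^{6} C(6,i) p^i (1−p)^{6−i} with p = 0.740
C(6,3)·0.740^3·0.260^3 = 0.142444
C(6,4)·0.740^4·0.260^2 = 0.304064
C(6,5)·0.740^5·0.260^1 = 0.346165
C(6,6)·0.740^6·0.260^0 = 0.164206
Sum = 0.9569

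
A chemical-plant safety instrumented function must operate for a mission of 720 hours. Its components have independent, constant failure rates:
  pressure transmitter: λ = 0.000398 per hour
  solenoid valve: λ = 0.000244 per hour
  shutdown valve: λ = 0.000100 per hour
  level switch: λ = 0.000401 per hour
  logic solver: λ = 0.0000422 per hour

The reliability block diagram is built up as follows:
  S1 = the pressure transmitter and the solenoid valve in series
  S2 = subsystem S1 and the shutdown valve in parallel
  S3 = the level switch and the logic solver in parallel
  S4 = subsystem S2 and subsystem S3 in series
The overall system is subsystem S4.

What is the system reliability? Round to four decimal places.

R(pressure transmitter) = exp(−0.000398 × 720) = 0.750842
R(solenoid valve) = exp(−0.000244 × 720) = 0.838886
R(shutdown valve) = exp(−0.000100 × 720) = 0.930531
R(level switch) = exp(−0.000401 × 720) = 0.749222
R(logic solver) = exp(−0.0000422 × 720) = 0.970073
Series (pressure transmitter and solenoid valve): 0.750842 × 0.838886 = 0.629871
Parallel ([0.629871] and shutdown valve): 1 − (1 − 0.629871)(1 − 0.930531) = 0.974288
Parallel (level switch and logic solver): 1 − (1 − 0.749222)(1 − 0.970073) = 0.992495
Series ([0.974288] and [0.992495]): 0.974288 × 0.992495 = 0.9670

0.9670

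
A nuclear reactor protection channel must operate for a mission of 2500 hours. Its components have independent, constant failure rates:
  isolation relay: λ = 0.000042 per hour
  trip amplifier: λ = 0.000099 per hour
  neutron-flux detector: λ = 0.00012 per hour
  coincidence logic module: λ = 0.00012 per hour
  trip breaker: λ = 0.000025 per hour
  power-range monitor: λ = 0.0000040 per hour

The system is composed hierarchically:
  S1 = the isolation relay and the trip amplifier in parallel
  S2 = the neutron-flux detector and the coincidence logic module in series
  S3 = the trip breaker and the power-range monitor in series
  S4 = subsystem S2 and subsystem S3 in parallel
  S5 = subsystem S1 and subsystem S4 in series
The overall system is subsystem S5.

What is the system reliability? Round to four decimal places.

R(isolation relay) = exp(−0.000042 × 2500) = 0.900325
R(trip amplifier) = exp(−0.000099 × 2500) = 0.780750
R(neutron-flux detector) = exp(−0.00012 × 2500) = 0.740818
R(coincidence logic module) = exp(−0.00012 × 2500) = 0.740818
R(trip breaker) = exp(−0.000025 × 2500) = 0.939413
R(power-range monitor) = exp(−0.0000040 × 2500) = 0.990050
Parallel (isolation relay and trip amplifier): 1 − (1 − 0.900325)(1 − 0.780750) = 0.978146
Series (neutron-flux detector and coincidence logic module): 0.740818 × 0.740818 = 0.548811
Series (trip breaker and power-range monitor): 0.939413 × 0.990050 = 0.930066
Parallel ([0.548811] and [0.930066]): 1 − (1 − 0.548811)(1 − 0.930066) = 0.968447
Series ([0.978146] and [0.968447]): 0.978146 × 0.968447 = 0.9473

0.9473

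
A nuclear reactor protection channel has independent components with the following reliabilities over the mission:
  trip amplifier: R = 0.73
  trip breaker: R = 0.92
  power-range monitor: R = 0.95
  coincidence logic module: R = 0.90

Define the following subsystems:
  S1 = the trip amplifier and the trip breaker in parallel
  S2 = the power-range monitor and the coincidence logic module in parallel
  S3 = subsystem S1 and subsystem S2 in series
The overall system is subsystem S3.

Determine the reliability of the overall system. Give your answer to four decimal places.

Parallel (trip amplifier and trip breaker): 1 − (1 − 0.730000)(1 − 0.920000) = 0.978400
Parallel (power-range monitor and coincidence logic module): 1 − (1 − 0.950000)(1 − 0.900000) = 0.995000
Series ([0.978400] and [0.995000]): 0.978400 × 0.995000 = 0.9735

0.9735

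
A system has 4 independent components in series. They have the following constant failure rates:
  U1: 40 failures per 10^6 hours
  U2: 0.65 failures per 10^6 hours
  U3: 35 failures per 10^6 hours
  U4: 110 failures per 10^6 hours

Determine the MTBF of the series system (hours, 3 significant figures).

Series of exponential components: λ_sys = Σ λ_i
λ_sys = 0.000040 + 0.00000065 + 0.000035 + 0.00011 = 1.8565e-04 /h
MTBF = 1 / λ_sys = 5390 h

5390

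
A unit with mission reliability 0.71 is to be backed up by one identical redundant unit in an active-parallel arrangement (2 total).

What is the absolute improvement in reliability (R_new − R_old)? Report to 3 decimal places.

0.206

R_before = 0.71
R_after = 1 − (1 − 0.71)^2 = 0.916
ΔR = 0.916 − 0.71 = 0.206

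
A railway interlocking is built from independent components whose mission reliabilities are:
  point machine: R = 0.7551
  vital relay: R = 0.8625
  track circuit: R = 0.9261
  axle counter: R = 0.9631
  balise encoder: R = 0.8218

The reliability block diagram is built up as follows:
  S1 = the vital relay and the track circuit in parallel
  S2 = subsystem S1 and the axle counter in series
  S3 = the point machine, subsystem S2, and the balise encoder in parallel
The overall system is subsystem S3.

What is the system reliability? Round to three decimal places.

Parallel (vital relay and track circuit): 1 − (1 − 0.86250)(1 − 0.92610) = 0.98984
Series ([0.98984] and axle counter): 0.98984 × 0.96310 = 0.95331
Parallel (point machine, [0.95331], and balise encoder): 1 − (1 − 0.75510)(1 − 0.95331)(1 − 0.82180) = 0.998

0.998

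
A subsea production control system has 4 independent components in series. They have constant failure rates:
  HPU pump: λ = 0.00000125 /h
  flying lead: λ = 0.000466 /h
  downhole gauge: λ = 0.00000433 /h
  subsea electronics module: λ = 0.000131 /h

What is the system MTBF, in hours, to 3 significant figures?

1660

Series of exponential components: λ_sys = Σ λ_i
λ_sys = 0.00000125 + 0.000466 + 0.00000433 + 0.000131 = 6.0258e-04 /h
MTBF = 1 / λ_sys = 1660 h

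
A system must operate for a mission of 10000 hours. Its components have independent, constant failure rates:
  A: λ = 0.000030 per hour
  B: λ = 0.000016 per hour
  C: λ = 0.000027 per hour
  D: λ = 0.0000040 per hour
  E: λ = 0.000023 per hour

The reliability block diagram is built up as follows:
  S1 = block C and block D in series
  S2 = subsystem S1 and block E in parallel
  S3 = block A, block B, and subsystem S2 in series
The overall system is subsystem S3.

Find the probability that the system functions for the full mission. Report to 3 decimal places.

R(A) = exp(−0.000030 × 10000) = 0.74082
R(B) = exp(−0.000016 × 10000) = 0.85214
R(C) = exp(−0.000027 × 10000) = 0.76338
R(D) = exp(−0.0000040 × 10000) = 0.96079
R(E) = exp(−0.000023 × 10000) = 0.79453
Series (C and D): 0.76338 × 0.96079 = 0.73345
Parallel ([0.73345] and E): 1 − (1 − 0.73345)(1 − 0.79453) = 0.94523
Series (A, B, and [0.94523]): 0.74082 × 0.85214 × 0.94523 = 0.597

0.597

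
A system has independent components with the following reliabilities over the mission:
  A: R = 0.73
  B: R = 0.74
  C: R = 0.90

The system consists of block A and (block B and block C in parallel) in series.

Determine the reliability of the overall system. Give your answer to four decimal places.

0.7110

Parallel (B and C): 1 − (1 − 0.740000)(1 − 0.900000) = 0.974000
Series (A and [0.974000]): 0.730000 × 0.974000 = 0.7110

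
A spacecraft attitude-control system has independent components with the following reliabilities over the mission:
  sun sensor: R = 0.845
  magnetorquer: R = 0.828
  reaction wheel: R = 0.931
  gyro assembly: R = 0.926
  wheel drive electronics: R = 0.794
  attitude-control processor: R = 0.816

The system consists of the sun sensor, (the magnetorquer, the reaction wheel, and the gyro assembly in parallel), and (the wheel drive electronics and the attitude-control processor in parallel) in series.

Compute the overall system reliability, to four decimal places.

0.8123

Parallel (magnetorquer, reaction wheel, and gyro assembly): 1 − (1 − 0.828000)(1 − 0.931000)(1 − 0.926000) = 0.999122
Parallel (wheel drive electronics and attitude-control processor): 1 − (1 − 0.794000)(1 − 0.816000) = 0.962096
Series (sun sensor, [0.999122], and [0.962096]): 0.845000 × 0.999122 × 0.962096 = 0.8123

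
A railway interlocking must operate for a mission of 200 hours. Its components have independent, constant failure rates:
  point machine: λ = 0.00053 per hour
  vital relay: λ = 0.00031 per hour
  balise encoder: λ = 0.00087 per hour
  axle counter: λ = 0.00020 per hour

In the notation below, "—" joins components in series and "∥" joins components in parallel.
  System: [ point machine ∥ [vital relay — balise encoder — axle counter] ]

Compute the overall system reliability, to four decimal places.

R(point machine) = exp(−0.00053 × 200) = 0.899425
R(vital relay) = exp(−0.00031 × 200) = 0.939883
R(balise encoder) = exp(−0.00087 × 200) = 0.840297
R(axle counter) = exp(−0.00020 × 200) = 0.960789
Series (vital relay, balise encoder, and axle counter): 0.939883 × 0.840297 × 0.960789 = 0.758813
Parallel (point machine and [0.758813]): 1 − (1 − 0.899425)(1 − 0.758813) = 0.9757

0.9757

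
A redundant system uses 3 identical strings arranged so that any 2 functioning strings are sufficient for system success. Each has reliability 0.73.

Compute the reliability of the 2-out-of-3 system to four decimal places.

R = Σ_{i=2}^{3} C(3,i) p^i (1−p)^{3−i} with p = 0.73
C(3,2)·0.73^2·0.27^1 = 0.431649
C(3,3)·0.73^3·0.27^0 = 0.389017
Sum = 0.8207

0.8207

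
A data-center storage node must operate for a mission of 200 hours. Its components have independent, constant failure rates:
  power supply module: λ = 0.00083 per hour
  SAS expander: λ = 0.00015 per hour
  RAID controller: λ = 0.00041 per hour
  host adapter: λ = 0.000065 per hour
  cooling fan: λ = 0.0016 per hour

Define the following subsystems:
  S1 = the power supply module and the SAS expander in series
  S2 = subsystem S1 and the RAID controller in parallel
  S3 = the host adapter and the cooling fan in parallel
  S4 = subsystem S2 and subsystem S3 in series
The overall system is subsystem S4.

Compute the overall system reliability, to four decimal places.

0.9825

R(power supply module) = exp(−0.00083 × 200) = 0.847046
R(SAS expander) = exp(−0.00015 × 200) = 0.970446
R(RAID controller) = exp(−0.00041 × 200) = 0.921272
R(host adapter) = exp(−0.000065 × 200) = 0.987084
R(cooling fan) = exp(−0.0016 × 200) = 0.726149
Series (power supply module and SAS expander): 0.847046 × 0.970446 = 0.822012
Parallel ([0.822012] and RAID controller): 1 − (1 − 0.822012)(1 − 0.921272) = 0.985987
Parallel (host adapter and cooling fan): 1 − (1 − 0.987084)(1 − 0.726149) = 0.996463
Series ([0.985987] and [0.996463]): 0.985987 × 0.996463 = 0.9825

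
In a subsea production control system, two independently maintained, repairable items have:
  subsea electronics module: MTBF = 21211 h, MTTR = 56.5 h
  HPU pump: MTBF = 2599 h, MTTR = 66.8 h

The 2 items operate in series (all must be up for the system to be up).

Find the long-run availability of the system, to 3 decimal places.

A(subsea electronics module) = MTBF/(MTBF+MTTR) = 21211/(21211+56.5) = 0.997343
A(HPU pump) = MTBF/(MTBF+MTTR) = 2599/(2599+66.8) = 0.974942
Series availability: 0.997343 × 0.974942 = 0.972

0.972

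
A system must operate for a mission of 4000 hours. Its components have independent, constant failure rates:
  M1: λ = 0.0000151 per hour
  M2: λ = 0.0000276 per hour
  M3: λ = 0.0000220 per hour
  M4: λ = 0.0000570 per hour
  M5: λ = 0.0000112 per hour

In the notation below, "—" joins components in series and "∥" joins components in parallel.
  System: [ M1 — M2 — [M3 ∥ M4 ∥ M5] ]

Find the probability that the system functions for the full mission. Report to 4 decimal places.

0.8424

R(M1) = exp(−0.0000151 × 4000) = 0.941388
R(M2) = exp(−0.0000276 × 4000) = 0.895476
R(M3) = exp(−0.0000220 × 4000) = 0.915761
R(M4) = exp(−0.0000570 × 4000) = 0.796124
R(M5) = exp(−0.0000112 × 4000) = 0.956189
Parallel (M3, M4, and M5): 1 − (1 − 0.915761)(1 − 0.796124)(1 − 0.956189) = 0.999248
Series (M1, M2, and [0.999248]): 0.941388 × 0.895476 × 0.999248 = 0.8424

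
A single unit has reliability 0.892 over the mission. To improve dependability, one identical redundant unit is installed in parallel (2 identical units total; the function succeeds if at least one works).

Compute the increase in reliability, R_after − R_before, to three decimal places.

0.096

R_before = 0.892
R_after = 1 − (1 − 0.892)^2 = 0.988
ΔR = 0.988 − 0.892 = 0.096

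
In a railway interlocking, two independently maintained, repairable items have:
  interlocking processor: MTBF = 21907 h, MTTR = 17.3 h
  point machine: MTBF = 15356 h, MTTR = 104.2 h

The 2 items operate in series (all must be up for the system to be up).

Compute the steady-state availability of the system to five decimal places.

A(interlocking processor) = MTBF/(MTBF+MTTR) = 21907/(21907+17.3) = 0.999211
A(point machine) = MTBF/(MTBF+MTTR) = 15356/(15356+104.2) = 0.993260
Series availability: 0.999211 × 0.993260 = 0.99248

0.99248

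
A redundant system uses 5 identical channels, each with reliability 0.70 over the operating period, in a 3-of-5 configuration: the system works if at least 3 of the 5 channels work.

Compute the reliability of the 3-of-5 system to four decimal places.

0.8369

R = Σ_{i=3}^{5} C(5,i) p^i (1−p)^{5−i} with p = 0.70
C(5,3)·0.70^3·0.30^2 = 0.308700
C(5,4)·0.70^4·0.30^1 = 0.360150
C(5,5)·0.70^5·0.30^0 = 0.168070
Sum = 0.8369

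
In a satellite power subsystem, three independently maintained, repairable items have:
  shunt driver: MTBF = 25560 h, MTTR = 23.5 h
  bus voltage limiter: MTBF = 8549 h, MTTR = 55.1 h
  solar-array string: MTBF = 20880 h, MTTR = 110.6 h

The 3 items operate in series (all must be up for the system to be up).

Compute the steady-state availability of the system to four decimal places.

A(shunt driver) = MTBF/(MTBF+MTTR) = 25560/(25560+23.5) = 0.999081
A(bus voltage limiter) = MTBF/(MTBF+MTTR) = 8549/(8549+55.1) = 0.993596
A(solar-array string) = MTBF/(MTBF+MTTR) = 20880/(20880+110.6) = 0.994731
Series availability: 0.999081 × 0.993596 × 0.994731 = 0.9875

0.9875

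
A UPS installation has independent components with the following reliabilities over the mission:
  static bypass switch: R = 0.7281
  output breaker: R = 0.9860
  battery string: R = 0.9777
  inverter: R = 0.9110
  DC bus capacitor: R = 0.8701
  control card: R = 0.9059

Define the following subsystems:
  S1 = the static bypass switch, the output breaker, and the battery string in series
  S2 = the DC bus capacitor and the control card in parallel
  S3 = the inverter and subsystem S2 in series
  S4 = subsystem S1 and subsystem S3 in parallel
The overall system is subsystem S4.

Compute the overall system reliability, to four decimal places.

0.9701

Series (static bypass switch, output breaker, and battery string): 0.728100 × 0.986000 × 0.977700 = 0.701897
Parallel (DC bus capacitor and control card): 1 − (1 − 0.870100)(1 − 0.905900) = 0.987776
Series (inverter and [0.987776]): 0.911000 × 0.987776 = 0.899864
Parallel ([0.701897] and [0.899864]): 1 − (1 − 0.701897)(1 − 0.899864) = 0.9701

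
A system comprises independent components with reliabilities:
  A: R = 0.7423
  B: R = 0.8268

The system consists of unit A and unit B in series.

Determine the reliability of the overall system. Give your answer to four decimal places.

0.6137

Series (A and B): 0.742300 × 0.826800 = 0.6137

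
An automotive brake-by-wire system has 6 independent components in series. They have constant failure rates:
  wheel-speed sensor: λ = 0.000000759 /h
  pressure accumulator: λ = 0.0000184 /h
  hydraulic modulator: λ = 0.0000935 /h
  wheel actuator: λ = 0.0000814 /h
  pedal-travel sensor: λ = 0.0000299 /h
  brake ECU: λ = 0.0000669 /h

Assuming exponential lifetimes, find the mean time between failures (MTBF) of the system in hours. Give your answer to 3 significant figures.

Series of exponential components: λ_sys = Σ λ_i
λ_sys = 0.000000759 + 0.0000184 + 0.0000935 + 0.0000814 + 0.0000299 + 0.0000669 = 2.9086e-04 /h
MTBF = 1 / λ_sys = 3440 h

3440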